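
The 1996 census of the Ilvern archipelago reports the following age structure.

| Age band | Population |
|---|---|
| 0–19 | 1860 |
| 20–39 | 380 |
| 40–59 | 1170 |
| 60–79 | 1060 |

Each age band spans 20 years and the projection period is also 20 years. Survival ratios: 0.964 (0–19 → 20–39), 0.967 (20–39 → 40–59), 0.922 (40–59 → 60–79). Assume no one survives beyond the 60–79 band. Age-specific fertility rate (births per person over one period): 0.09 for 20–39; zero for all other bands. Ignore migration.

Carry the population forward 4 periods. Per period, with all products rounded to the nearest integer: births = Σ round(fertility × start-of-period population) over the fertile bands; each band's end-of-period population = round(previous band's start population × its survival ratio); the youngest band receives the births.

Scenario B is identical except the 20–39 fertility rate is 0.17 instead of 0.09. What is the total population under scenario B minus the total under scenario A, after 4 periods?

204

Call the bands 1 to 4, youngest first.
Period 1:
Births: 380 * 0.09 = 34
Band 2: 1860 * 0.964 = 1793
Band 3: 380 * 0.967 = 367
Band 4: 1170 * 0.922 = 1079
End of period: [34, 1793, 367, 1079]
Period 2:
Births: 1793 * 0.09 = 161
Band 2: 34 * 0.964 = 33
Band 3: 1793 * 0.967 = 1734
Band 4: 367 * 0.922 = 338
End of period: [161, 33, 1734, 338]
Period 3:
Births: 33 * 0.09 = 3
Band 2: 161 * 0.964 = 155
Band 3: 33 * 0.967 = 32
Band 4: 1734 * 0.922 = 1599
End of period: [3, 155, 32, 1599]
Period 4:
Births: 155 * 0.09 = 14
Band 2: 3 * 0.964 = 3
Band 3: 155 * 0.967 = 150
Band 4: 32 * 0.922 = 30
End of period: [14, 3, 150, 30]
Scenario A total after 4 periods: 197
Scenario B projection —
Period 1:
Births: 380 * 0.17 = 65
Band 2: 1860 * 0.964 = 1793
Band 3: 380 * 0.967 = 367
Band 4: 1170 * 0.922 = 1079
End of period: [65, 1793, 367, 1079]
Period 2:
Births: 1793 * 0.17 = 305
Band 2: 65 * 0.964 = 63
Band 3: 1793 * 0.967 = 1734
Band 4: 367 * 0.922 = 338
End of period: [305, 63, 1734, 338]
Period 3:
Births: 63 * 0.17 = 11
Band 2: 305 * 0.964 = 294
Band 3: 63 * 0.967 = 61
Band 4: 1734 * 0.922 = 1599
End of period: [11, 294, 61, 1599]
Period 4:
Births: 294 * 0.17 = 50
Band 2: 11 * 0.964 = 11
Band 3: 294 * 0.967 = 284
Band 4: 61 * 0.922 = 56
End of period: [50, 11, 284, 56]
Scenario B total after 4 periods: 401
Difference B − A = 401 − 197 = 204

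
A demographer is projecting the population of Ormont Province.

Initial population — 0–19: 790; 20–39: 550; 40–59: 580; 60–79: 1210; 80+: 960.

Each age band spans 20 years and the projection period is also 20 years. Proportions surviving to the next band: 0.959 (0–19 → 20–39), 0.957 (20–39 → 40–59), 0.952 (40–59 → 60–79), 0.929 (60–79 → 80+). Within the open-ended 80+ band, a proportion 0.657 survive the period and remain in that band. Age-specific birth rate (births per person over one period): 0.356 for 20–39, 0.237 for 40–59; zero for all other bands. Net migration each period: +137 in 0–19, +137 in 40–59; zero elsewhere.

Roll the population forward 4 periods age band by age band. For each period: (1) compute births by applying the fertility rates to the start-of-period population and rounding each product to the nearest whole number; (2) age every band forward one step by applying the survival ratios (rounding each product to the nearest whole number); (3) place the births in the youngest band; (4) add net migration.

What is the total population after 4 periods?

4010

(Groups numbered youngest = 1 to oldest = 5.)
[period 1]
Births: 550 * 0.356 = 196, 580 * 0.237 = 137 → total 333
Group 2: 790 * 0.959 = 758
Group 3: 550 * 0.957 = 526
Group 4: 580 * 0.952 = 552
Group 5: 1210 * 0.929 + 960 * 0.657 = 1124 + 631 = 1755
Net migration: Group 1 + 137 → 470; Group 3 + 137 → 663
Population now: 0–19=470, 20–39=758, 40–59=663, 60–79=552, 80+=1755
[period 2]
Births: 758 * 0.356 = 270, 663 * 0.237 = 157 → total 427
Group 2: 470 * 0.959 = 451
Group 3: 758 * 0.957 = 725
Group 4: 663 * 0.952 = 631
Group 5: 552 * 0.929 + 1755 * 0.657 = 513 + 1153 = 1666
Net migration: Group 1 + 137 → 564; Group 3 + 137 → 862
Population now: 0–19=564, 20–39=451, 40–59=862, 60–79=631, 80+=1666
[period 3]
Births: 451 * 0.356 = 161, 862 * 0.237 = 204 → total 365
Group 2: 564 * 0.959 = 541
Group 3: 451 * 0.957 = 432
Group 4: 862 * 0.952 = 821
Group 5: 631 * 0.929 + 1666 * 0.657 = 586 + 1095 = 1681
Net migration: Group 1 + 137 → 502; Group 3 + 137 → 569
Population now: 0–19=502, 20–39=541, 40–59=569, 60–79=821, 80+=1681
[period 4]
Births: 541 * 0.356 = 193, 569 * 0.237 = 135 → total 328
Group 2: 502 * 0.959 = 481
Group 3: 541 * 0.957 = 518
Group 4: 569 * 0.952 = 542
Group 5: 821 * 0.929 + 1681 * 0.657 = 763 + 1104 = 1867
Net migration: Group 1 + 137 → 465; Group 3 + 137 → 655
Population now: 0–19=465, 20–39=481, 40–59=655, 60–79=542, 80+=1867
Total after period 4: 465 + 481 + 655 + 542 + 1867 = 4010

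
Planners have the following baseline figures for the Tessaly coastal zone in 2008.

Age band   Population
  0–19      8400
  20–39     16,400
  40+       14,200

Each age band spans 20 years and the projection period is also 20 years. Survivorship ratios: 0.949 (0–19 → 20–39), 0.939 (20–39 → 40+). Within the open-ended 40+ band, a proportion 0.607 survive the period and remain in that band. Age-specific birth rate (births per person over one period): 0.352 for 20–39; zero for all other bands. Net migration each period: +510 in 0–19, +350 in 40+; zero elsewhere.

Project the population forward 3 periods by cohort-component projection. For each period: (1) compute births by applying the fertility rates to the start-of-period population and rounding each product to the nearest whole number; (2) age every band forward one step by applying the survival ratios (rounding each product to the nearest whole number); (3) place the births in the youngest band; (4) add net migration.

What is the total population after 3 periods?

25440

[period 1]
Births: 16400 × 0.352 = 5773
20–39: 8400 × 0.949 = 7972
40+: 16400 × 0.939 + 14200 × 0.607 = 15400 + 8619 = 24019
Net migration: 0–19 + 510 → 6283; 40+ + 350 → 24369
→ [6283, 7972, 24369]
[period 2]
Births: 7972 × 0.352 = 2806
20–39: 6283 × 0.949 = 5963
40+: 7972 × 0.939 + 24369 × 0.607 = 7486 + 14792 = 22278
Net migration: 0–19 + 510 → 3316; 40+ + 350 → 22628
→ [3316, 5963, 22628]
[period 3]
Births: 5963 × 0.352 = 2099
20–39: 3316 × 0.949 = 3147
40+: 5963 × 0.939 + 22628 × 0.607 = 5599 + 13735 = 19334
Net migration: 0–19 + 510 → 2609; 40+ + 350 → 19684
→ [2609, 3147, 19684]
Total after period 3: 2609 + 3147 + 19684 = 25440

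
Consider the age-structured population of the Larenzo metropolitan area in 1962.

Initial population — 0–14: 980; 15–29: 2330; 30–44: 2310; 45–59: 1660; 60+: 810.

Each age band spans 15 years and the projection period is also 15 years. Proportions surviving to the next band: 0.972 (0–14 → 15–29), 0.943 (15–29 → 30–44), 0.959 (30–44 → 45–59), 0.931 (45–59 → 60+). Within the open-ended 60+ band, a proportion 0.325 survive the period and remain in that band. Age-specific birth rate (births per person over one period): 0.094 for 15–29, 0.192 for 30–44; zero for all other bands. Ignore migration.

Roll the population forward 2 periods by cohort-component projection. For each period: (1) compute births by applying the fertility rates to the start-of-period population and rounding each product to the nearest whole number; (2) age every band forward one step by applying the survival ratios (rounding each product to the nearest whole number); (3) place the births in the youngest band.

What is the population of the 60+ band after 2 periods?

Period 1:
Births: 2330 × 0.094 = 219 ; 2310 × 0.192 = 444 → 663
15–29: 980 × 0.972 = 953
30–44: 2330 × 0.943 = 2197
45–59: 2310 × 0.959 = 2215
60+: 1660 × 0.931 + 810 × 0.325 = 1545 + 263 = 1808
Population now: 0–14=663, 15–29=953, 30–44=2197, 45–59=2215, 60+=1808
Period 2:
Births: 953 × 0.094 = 90 ; 2197 × 0.192 = 422 → 512
15–29: 663 × 0.972 = 644
30–44: 953 × 0.943 = 899
45–59: 2197 × 0.959 = 2107
60+: 2215 × 0.931 + 1808 × 0.325 = 2062 + 588 = 2650
Population now: 0–14=512, 15–29=644, 30–44=899, 45–59=2107, 60+=2650

2650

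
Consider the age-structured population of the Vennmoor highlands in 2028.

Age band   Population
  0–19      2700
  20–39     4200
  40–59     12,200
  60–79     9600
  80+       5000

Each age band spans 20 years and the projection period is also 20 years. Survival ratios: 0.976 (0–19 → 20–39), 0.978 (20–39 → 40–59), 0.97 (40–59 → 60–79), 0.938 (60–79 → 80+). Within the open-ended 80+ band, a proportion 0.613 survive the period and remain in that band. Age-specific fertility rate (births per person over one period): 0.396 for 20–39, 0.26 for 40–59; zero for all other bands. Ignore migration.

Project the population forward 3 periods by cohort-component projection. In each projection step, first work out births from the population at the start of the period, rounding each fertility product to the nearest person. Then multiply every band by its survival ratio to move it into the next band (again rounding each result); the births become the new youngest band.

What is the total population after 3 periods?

After projecting period 1:
Births: 4200 × 0.396 = 1663 ; 12200 × 0.26 = 3172 → total 4835
20–39: 2700 × 0.976 = 2635
40–59: 4200 × 0.978 = 4108
60–79: 12200 × 0.97 = 11834
80+: 9600 × 0.938 + 5000 × 0.613 = 9005 + 3065 = 12070
→ [4835, 2635, 4108, 11834, 12070]
After projecting period 2:
Births: 2635 × 0.396 = 1043 ; 4108 × 0.26 = 1068 → total 2111
20–39: 4835 × 0.976 = 4719
40–59: 2635 × 0.978 = 2577
60–79: 4108 × 0.97 = 3985
80+: 11834 × 0.938 + 12070 × 0.613 = 11100 + 7399 = 18499
→ [2111, 4719, 2577, 3985, 18499]
After projecting period 3:
Births: 4719 × 0.396 = 1869 ; 2577 × 0.26 = 670 → total 2539
20–39: 2111 × 0.976 = 2060
40–59: 4719 × 0.978 = 4615
60–79: 2577 × 0.97 = 2500
80+: 3985 × 0.938 + 18499 × 0.613 = 3738 + 11340 = 15078
→ [2539, 2060, 4615, 2500, 15078]
Total after period 3: 2539 + 2060 + 4615 + 2500 + 15078 = 26792

26792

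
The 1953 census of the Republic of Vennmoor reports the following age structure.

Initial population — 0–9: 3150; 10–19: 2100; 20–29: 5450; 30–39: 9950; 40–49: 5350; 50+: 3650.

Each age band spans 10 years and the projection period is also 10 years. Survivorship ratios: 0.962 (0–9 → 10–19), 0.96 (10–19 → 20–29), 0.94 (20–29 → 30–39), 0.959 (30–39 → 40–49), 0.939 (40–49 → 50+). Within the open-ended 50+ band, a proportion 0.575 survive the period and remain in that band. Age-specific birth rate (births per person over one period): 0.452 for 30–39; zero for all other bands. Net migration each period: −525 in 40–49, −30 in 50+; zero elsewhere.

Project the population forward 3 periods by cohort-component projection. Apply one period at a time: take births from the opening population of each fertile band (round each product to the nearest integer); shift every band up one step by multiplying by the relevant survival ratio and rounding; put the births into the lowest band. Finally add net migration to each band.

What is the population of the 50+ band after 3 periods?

After projecting period 1:
Births: 9950 * 0.452 = 4497
10–19: 3150 * 0.962 = 3030
20–29: 2100 * 0.96 = 2016
30–39: 5450 * 0.94 = 5123
40–49: 9950 * 0.959 = 9542
50+: 5350 * 0.939 + 3650 * 0.575 = 5024 + 2099 = 7123
Net migration: 40–49 − 525 → 9017; 50+ − 30 → 7093
Population now: 0–9=4497, 10–19=3030, 20–29=2016, 30–39=5123, 40–49=9017, 50+=7093
After projecting period 2:
Births: 5123 * 0.452 = 2316
10–19: 4497 * 0.962 = 4326
20–29: 3030 * 0.96 = 2909
30–39: 2016 * 0.94 = 1895
40–49: 5123 * 0.959 = 4913
50+: 9017 * 0.939 + 7093 * 0.575 = 8467 + 4078 = 12545
Net migration: 40–49 − 525 → 4388; 50+ − 30 → 12515
Population now: 0–9=2316, 10–19=4326, 20–29=2909, 30–39=1895, 40–49=4388, 50+=12515
After projecting period 3:
Births: 1895 * 0.452 = 857
10–19: 2316 * 0.962 = 2228
20–29: 4326 * 0.96 = 4153
30–39: 2909 * 0.94 = 2734
40–49: 1895 * 0.959 = 1817
50+: 4388 * 0.939 + 12515 * 0.575 = 4120 + 7196 = 11316
Net migration: 40–49 − 525 → 1292; 50+ − 30 → 11286
Population now: 0–9=857, 10–19=2228, 20–29=4153, 30–39=2734, 40–49=1292, 50+=11286

11286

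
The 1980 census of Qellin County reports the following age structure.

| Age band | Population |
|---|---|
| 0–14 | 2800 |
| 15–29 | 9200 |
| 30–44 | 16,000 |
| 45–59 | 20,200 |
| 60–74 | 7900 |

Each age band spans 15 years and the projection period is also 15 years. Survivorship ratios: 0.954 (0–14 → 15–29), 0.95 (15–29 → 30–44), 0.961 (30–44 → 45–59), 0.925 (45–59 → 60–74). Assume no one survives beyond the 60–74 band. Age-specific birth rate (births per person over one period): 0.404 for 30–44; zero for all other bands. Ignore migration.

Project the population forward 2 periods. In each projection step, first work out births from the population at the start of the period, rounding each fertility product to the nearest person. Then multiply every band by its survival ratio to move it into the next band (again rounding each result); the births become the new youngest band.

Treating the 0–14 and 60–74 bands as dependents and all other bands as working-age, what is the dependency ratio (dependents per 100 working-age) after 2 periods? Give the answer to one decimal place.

103.8

Period 1.
Births: 16000 × 0.404 = 6464
15–29: 2800 × 0.954 = 2671
30–44: 9200 × 0.95 = 8740
45–59: 16000 × 0.961 = 15376
60–74: 20200 × 0.925 = 18685
→ [6464, 2671, 8740, 15376, 18685]
Period 2.
Births: 8740 × 0.404 = 3531
15–29: 6464 × 0.954 = 6167
30–44: 2671 × 0.95 = 2537
45–59: 8740 × 0.961 = 8399
60–74: 15376 × 0.925 = 14223
→ [3531, 6167, 2537, 8399, 14223]
Dependents (band 0–14 + band 60–74) = 3531 + 14223 = 17754; working-age = 17103; ratio = 17754/17103 × 100 = 103.8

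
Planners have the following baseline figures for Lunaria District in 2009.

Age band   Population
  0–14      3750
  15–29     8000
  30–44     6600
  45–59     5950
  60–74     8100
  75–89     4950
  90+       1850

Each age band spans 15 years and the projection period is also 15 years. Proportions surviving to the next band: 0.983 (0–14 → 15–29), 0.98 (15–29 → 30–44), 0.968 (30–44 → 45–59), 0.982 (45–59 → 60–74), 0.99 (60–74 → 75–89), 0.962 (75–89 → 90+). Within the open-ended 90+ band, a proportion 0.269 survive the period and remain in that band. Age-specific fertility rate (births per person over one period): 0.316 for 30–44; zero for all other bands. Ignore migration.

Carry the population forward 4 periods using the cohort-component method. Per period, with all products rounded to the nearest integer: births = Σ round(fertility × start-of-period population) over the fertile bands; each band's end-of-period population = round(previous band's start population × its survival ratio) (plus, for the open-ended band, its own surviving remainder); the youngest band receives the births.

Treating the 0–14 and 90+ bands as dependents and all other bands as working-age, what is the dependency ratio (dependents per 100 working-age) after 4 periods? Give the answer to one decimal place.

After projecting period 1:
Births: 6600 × 0.316 = 2086
15–29: 3750 × 0.983 = 3686
30–44: 8000 × 0.98 = 7840
45–59: 6600 × 0.968 = 6389
60–74: 5950 × 0.982 = 5843
75–89: 8100 × 0.99 = 8019
90+: 4950 × 0.962 + 1850 × 0.269 = 4762 + 498 = 5260
Population now: 0–14=2086, 15–29=3686, 30–44=7840, 45–59=6389, 60–74=5843, 75–89=8019, 90+=5260
After projecting period 2:
Births: 7840 × 0.316 = 2477
15–29: 2086 × 0.983 = 2051
30–44: 3686 × 0.98 = 3612
45–59: 7840 × 0.968 = 7589
60–74: 6389 × 0.982 = 6274
75–89: 5843 × 0.99 = 5785
90+: 8019 × 0.962 + 5260 × 0.269 = 7714 + 1415 = 9129
Population now: 0–14=2477, 15–29=2051, 30–44=3612, 45–59=7589, 60–74=6274, 75–89=5785, 90+=9129
After projecting period 3:
Births: 3612 × 0.316 = 1141
15–29: 2477 × 0.983 = 2435
30–44: 2051 × 0.98 = 2010
45–59: 3612 × 0.968 = 3496
60–74: 7589 × 0.982 = 7452
75–89: 6274 × 0.99 = 6211
90+: 5785 × 0.962 + 9129 × 0.269 = 5565 + 2456 = 8021
Population now: 0–14=1141, 15–29=2435, 30–44=2010, 45–59=3496, 60–74=7452, 75–89=6211, 90+=8021
After projecting period 4:
Births: 2010 × 0.316 = 635
15–29: 1141 × 0.983 = 1122
30–44: 2435 × 0.98 = 2386
45–59: 2010 × 0.968 = 1946
60–74: 3496 × 0.982 = 3433
75–89: 7452 × 0.99 = 7377
90+: 6211 × 0.962 + 8021 × 0.269 = 5975 + 2158 = 8133
Population now: 0–14=635, 15–29=1122, 30–44=2386, 45–59=1946, 60–74=3433, 75–89=7377, 90+=8133
Dependents (band 0–14 + band 90+) = 635 + 8133 = 8768; working-age = 16264; ratio = 8768/16264 × 100 = 53.9

53.9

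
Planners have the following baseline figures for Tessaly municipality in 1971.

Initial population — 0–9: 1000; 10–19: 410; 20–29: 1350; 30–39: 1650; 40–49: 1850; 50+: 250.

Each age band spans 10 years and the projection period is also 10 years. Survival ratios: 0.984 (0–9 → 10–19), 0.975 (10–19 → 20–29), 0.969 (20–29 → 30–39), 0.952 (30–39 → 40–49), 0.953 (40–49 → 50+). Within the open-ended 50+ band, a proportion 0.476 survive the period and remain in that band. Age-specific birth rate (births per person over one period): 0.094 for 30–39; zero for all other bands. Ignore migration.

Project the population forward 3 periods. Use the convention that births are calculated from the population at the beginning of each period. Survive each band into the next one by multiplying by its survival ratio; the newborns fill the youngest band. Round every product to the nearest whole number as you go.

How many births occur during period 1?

155

— Period 1 —
Births: 1650 × 0.094 = 155
10–19: 1000 × 0.984 = 984
20–29: 410 × 0.975 = 400
30–39: 1350 × 0.969 = 1308
40–49: 1650 × 0.952 = 1571
50+: 1850 × 0.953 + 250 × 0.476 = 1763 + 119 = 1882
Population now: 0–9=155, 10–19=984, 20–29=400, 30–39=1308, 40–49=1571, 50+=1882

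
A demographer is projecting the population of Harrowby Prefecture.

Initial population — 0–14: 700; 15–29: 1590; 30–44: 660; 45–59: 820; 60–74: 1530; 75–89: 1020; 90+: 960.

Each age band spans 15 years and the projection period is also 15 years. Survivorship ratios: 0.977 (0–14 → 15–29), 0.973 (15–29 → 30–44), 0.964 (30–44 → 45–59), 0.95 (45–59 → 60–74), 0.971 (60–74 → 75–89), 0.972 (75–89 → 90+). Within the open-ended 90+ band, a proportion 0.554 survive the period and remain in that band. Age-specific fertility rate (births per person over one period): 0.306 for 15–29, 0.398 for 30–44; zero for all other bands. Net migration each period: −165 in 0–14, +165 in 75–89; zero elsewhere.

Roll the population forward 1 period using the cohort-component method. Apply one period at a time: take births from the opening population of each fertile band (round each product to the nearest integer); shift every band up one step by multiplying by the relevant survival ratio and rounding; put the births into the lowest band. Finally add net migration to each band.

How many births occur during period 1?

750

Period 1.
Births: 1590 * 0.306 = 487 ; 660 * 0.398 = 263 → total 750
15–29: 700 * 0.977 = 684
30–44: 1590 * 0.973 = 1547
45–59: 660 * 0.964 = 636
60–74: 820 * 0.95 = 779
75–89: 1530 * 0.971 = 1486
90+: 1020 * 0.972 + 960 * 0.554 = 991 + 532 = 1523
Net migration: 0–14 − 165 → 585; 75–89 + 165 → 1651
Giving 585 / 684 / 1547 / 636 / 779 / 1651 / 1523.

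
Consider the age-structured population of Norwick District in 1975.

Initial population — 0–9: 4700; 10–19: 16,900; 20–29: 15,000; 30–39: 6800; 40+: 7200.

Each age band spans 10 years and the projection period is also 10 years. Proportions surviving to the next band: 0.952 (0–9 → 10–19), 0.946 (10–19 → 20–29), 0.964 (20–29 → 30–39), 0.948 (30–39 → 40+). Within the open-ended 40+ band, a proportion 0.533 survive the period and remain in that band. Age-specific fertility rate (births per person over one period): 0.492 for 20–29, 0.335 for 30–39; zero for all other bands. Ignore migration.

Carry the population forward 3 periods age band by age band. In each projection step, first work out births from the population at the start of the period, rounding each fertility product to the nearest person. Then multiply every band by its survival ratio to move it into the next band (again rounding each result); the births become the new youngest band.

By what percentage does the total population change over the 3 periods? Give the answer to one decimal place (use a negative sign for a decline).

12.6

Let band 1 be 0–9 through band 5 = 40+.
Period 1:
Births: 15000 * 0.492 = 7380  |  6800 * 0.335 = 2278 — total 9658
Band 2: 4700 * 0.952 = 4474
Band 3: 16900 * 0.946 = 15987
Band 4: 15000 * 0.964 = 14460
Band 5: 6800 * 0.948 + 7200 * 0.533 = 6446 + 3838 = 10284
Giving 9658 / 4474 / 15987 / 14460 / 10284.
Period 2:
Births: 15987 * 0.492 = 7866  |  14460 * 0.335 = 4844 — total 12710
Band 2: 9658 * 0.952 = 9194
Band 3: 4474 * 0.946 = 4232
Band 4: 15987 * 0.964 = 15411
Band 5: 14460 * 0.948 + 10284 * 0.533 = 13708 + 5481 = 19189
Giving 12710 / 9194 / 4232 / 15411 / 19189.
Period 3:
Births: 4232 * 0.492 = 2082  |  15411 * 0.335 = 5163 — total 7245
Band 2: 12710 * 0.952 = 12100
Band 3: 9194 * 0.946 = 8698
Band 4: 4232 * 0.964 = 4080
Band 5: 15411 * 0.948 + 19189 * 0.533 = 14610 + 10228 = 24838
Giving 7245 / 12100 / 8698 / 4080 / 24838.
Total: 50600 → 56961; change = 6361; percentage change = 12.6%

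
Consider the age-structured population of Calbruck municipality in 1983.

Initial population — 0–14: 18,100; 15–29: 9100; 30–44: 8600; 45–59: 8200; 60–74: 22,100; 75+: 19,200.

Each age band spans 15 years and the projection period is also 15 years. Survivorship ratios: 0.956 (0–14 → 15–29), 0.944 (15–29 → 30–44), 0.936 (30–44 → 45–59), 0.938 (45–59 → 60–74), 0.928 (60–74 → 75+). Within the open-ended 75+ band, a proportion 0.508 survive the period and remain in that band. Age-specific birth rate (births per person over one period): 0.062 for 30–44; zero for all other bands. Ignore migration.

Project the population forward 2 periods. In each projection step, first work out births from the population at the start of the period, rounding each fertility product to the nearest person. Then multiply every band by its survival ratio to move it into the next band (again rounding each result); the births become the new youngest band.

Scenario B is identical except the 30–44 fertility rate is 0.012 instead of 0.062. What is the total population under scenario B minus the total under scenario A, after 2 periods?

— Period 1 —
Births: 8600 * 0.062 = 533
15–29: 18100 * 0.956 = 17304
30–44: 9100 * 0.944 = 8590
45–59: 8600 * 0.936 = 8050
60–74: 8200 * 0.938 = 7692
75+: 22100 * 0.928 + 19200 * 0.508 = 20509 + 9754 = 30263
Population now: 0–14=533, 15–29=17304, 30–44=8590, 45–59=8050, 60–74=7692, 75+=30263
— Period 2 —
Births: 8590 * 0.062 = 533
15–29: 533 * 0.956 = 510
30–44: 17304 * 0.944 = 16335
45–59: 8590 * 0.936 = 8040
60–74: 8050 * 0.938 = 7551
75+: 7692 * 0.928 + 30263 * 0.508 = 7138 + 15374 = 22512
Population now: 0–14=533, 15–29=510, 30–44=16335, 45–59=8040, 60–74=7551, 75+=22512
Scenario A total after 2 periods: 55481
Scenario B projection —
— Period 1 —
Births: 8600 * 0.012 = 103
15–29: 18100 * 0.956 = 17304
30–44: 9100 * 0.944 = 8590
45–59: 8600 * 0.936 = 8050
60–74: 8200 * 0.938 = 7692
75+: 22100 * 0.928 + 19200 * 0.508 = 20509 + 9754 = 30263
Population now: 0–14=103, 15–29=17304, 30–44=8590, 45–59=8050, 60–74=7692, 75+=30263
— Period 2 —
Births: 8590 * 0.012 = 103
15–29: 103 * 0.956 = 98
30–44: 17304 * 0.944 = 16335
45–59: 8590 * 0.936 = 8040
60–74: 8050 * 0.938 = 7551
75+: 7692 * 0.928 + 30263 * 0.508 = 7138 + 15374 = 22512
Population now: 0–14=103, 15–29=98, 30–44=16335, 45–59=8040, 60–74=7551, 75+=22512
Scenario B total after 2 periods: 54639
Difference B − A = 54639 − 55481 = -842

-842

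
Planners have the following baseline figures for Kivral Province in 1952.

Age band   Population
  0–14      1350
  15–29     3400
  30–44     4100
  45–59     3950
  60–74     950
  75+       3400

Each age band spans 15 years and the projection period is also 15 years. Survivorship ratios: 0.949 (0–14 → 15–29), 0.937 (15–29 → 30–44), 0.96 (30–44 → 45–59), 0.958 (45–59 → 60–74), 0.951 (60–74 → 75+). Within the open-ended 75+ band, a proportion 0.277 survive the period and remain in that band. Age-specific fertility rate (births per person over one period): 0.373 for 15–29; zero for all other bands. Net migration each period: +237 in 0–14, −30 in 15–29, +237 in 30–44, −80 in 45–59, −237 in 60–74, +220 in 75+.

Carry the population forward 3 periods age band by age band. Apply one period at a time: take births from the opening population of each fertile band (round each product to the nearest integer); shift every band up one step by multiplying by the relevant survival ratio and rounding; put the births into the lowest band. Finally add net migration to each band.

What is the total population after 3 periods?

— Period 1 —
Births: 3400 × 0.373 = 1268
15–29: 1350 × 0.949 = 1281
30–44: 3400 × 0.937 = 3186
45–59: 4100 × 0.96 = 3936
60–74: 3950 × 0.958 = 3784
75+: 950 × 0.951 + 3400 × 0.277 = 903 + 942 = 1845
Net migration: 0–14 + 237 → 1505; 15–29 − 30 → 1251; 30–44 + 237 → 3423; 45–59 − 80 → 3856; 60–74 − 237 → 3547; 75+ + 220 → 2065
→ [1505, 1251, 3423, 3856, 3547, 2065]
— Period 2 —
Births: 1251 × 0.373 = 467
15–29: 1505 × 0.949 = 1428
30–44: 1251 × 0.937 = 1172
45–59: 3423 × 0.96 = 3286
60–74: 3856 × 0.958 = 3694
75+: 3547 × 0.951 + 2065 × 0.277 = 3373 + 572 = 3945
Net migration: 0–14 + 237 → 704; 15–29 − 30 → 1398; 30–44 + 237 → 1409; 45–59 − 80 → 3206; 60–74 − 237 → 3457; 75+ + 220 → 4165
→ [704, 1398, 1409, 3206, 3457, 4165]
— Period 3 —
Births: 1398 × 0.373 = 521
15–29: 704 × 0.949 = 668
30–44: 1398 × 0.937 = 1310
45–59: 1409 × 0.96 = 1353
60–74: 3206 × 0.958 = 3071
75+: 3457 × 0.951 + 4165 × 0.277 = 3288 + 1154 = 4442
Net migration: 0–14 + 237 → 758; 15–29 − 30 → 638; 30–44 + 237 → 1547; 45–59 − 80 → 1273; 60–74 − 237 → 2834; 75+ + 220 → 4662
→ [758, 638, 1547, 1273, 2834, 4662]
Total after period 3: 758 + 638 + 1547 + 1273 + 2834 + 4662 = 11712

11712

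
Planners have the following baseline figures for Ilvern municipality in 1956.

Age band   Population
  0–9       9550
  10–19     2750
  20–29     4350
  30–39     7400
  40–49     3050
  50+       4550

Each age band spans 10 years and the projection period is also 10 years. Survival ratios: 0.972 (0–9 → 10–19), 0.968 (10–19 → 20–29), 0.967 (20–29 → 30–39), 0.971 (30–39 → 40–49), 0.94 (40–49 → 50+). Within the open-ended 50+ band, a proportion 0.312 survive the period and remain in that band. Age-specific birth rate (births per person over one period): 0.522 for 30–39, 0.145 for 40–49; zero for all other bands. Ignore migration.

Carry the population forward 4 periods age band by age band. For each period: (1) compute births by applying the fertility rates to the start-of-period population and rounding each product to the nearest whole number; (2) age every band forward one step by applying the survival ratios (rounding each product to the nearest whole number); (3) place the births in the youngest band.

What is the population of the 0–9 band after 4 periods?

4898

Period 1:
Births: 7400 × 0.522 = 3863, 3050 × 0.145 = 442 → 4305
10–19: 9550 × 0.972 = 9283
20–29: 2750 × 0.968 = 2662
30–39: 4350 × 0.967 = 4206
40–49: 7400 × 0.971 = 7185
50+: 3050 × 0.94 + 4550 × 0.312 = 2867 + 1420 = 4287
Population now: 0–9=4305, 10–19=9283, 20–29=2662, 30–39=4206, 40–49=7185, 50+=4287
Period 2:
Births: 4206 × 0.522 = 2196, 7185 × 0.145 = 1042 → 3238
10–19: 4305 × 0.972 = 4184
20–29: 9283 × 0.968 = 8986
30–39: 2662 × 0.967 = 2574
40–49: 4206 × 0.971 = 4084
50+: 7185 × 0.94 + 4287 × 0.312 = 6754 + 1338 = 8092
Population now: 0–9=3238, 10–19=4184, 20–29=8986, 30–39=2574, 40–49=4084, 50+=8092
Period 3:
Births: 2574 × 0.522 = 1344, 4084 × 0.145 = 592 → 1936
10–19: 3238 × 0.972 = 3147
20–29: 4184 × 0.968 = 4050
30–39: 8986 × 0.967 = 8689
40–49: 2574 × 0.971 = 2499
50+: 4084 × 0.94 + 8092 × 0.312 = 3839 + 2525 = 6364
Population now: 0–9=1936, 10–19=3147, 20–29=4050, 30–39=8689, 40–49=2499, 50+=6364
Period 4:
Births: 8689 × 0.522 = 4536, 2499 × 0.145 = 362 → 4898
10–19: 1936 × 0.972 = 1882
20–29: 3147 × 0.968 = 3046
30–39: 4050 × 0.967 = 3916
40–49: 8689 × 0.971 = 8437
50+: 2499 × 0.94 + 6364 × 0.312 = 2349 + 1986 = 4335
Population now: 0–9=4898, 10–19=1882, 20–29=3046, 30–39=3916, 40–49=8437, 50+=4335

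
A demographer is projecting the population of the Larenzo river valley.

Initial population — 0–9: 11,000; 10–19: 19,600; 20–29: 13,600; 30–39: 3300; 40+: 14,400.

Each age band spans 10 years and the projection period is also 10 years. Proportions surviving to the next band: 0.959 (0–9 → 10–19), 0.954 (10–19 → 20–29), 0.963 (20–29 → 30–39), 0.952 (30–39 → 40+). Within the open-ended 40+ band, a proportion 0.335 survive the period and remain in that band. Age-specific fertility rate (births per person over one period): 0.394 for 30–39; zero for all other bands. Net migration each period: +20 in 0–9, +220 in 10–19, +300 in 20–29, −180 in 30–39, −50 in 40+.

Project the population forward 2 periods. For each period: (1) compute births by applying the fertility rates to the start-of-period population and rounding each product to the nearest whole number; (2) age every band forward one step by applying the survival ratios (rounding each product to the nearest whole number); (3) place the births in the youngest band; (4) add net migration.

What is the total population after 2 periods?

50183

Period 1:
Births: 3300 * 0.394 = 1300
10–19: 11000 * 0.959 = 10549
20–29: 19600 * 0.954 = 18698
30–39: 13600 * 0.963 = 13097
40+: 3300 * 0.952 + 14400 * 0.335 = 3142 + 4824 = 7966
Net migration: 0–9 + 20 → 1320; 10–19 + 220 → 10769; 20–29 + 300 → 18998; 30–39 − 180 → 12917; 40+ − 50 → 7916
Giving 1320 / 10769 / 18998 / 12917 / 7916.
Period 2:
Births: 12917 * 0.394 = 5089
10–19: 1320 * 0.959 = 1266
20–29: 10769 * 0.954 = 10274
30–39: 18998 * 0.963 = 18295
40+: 12917 * 0.952 + 7916 * 0.335 = 12297 + 2652 = 14949
Net migration: 0–9 + 20 → 5109; 10–19 + 220 → 1486; 20–29 + 300 → 10574; 30–39 − 180 → 18115; 40+ − 50 → 14899
Giving 5109 / 1486 / 10574 / 18115 / 14899.
Total after period 2: 5109 + 1486 + 10574 + 18115 + 14899 = 50183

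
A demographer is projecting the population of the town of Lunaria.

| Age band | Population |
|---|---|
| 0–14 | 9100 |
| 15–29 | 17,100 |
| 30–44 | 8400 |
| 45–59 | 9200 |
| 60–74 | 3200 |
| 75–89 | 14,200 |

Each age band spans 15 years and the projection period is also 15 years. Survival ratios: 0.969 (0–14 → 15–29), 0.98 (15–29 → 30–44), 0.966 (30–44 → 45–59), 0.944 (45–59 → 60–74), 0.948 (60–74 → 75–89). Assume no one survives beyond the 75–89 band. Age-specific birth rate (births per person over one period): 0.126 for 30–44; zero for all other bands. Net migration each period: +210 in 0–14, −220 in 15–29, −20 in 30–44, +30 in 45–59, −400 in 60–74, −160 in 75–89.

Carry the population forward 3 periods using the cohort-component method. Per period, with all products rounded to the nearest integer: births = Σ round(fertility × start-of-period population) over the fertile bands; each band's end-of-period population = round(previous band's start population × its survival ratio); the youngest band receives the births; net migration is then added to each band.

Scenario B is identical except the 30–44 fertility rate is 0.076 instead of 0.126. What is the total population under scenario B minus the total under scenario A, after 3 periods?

Call the bands 1 to 6, youngest first.
After projecting period 1:
Births: 8400 * 0.126 = 1058
Band 2: 9100 * 0.969 = 8818
Band 3: 17100 * 0.98 = 16758
Band 4: 8400 * 0.966 = 8114
Band 5: 9200 * 0.944 = 8685
Band 6: 3200 * 0.948 = 3034
Net migration: Band 1 + 210 → 1268; Band 2 − 220 → 8598; Band 3 − 20 → 16738; Band 4 + 30 → 8144; Band 5 − 400 → 8285; Band 6 − 160 → 2874
→ [1268, 8598, 16738, 8144, 8285, 2874]
After projecting period 2:
Births: 16738 * 0.126 = 2109
Band 2: 1268 * 0.969 = 1229
Band 3: 8598 * 0.98 = 8426
Band 4: 16738 * 0.966 = 16169
Band 5: 8144 * 0.944 = 7688
Band 6: 8285 * 0.948 = 7854
Net migration: Band 1 + 210 → 2319; Band 2 − 220 → 1009; Band 3 − 20 → 8406; Band 4 + 30 → 16199; Band 5 − 400 → 7288; Band 6 − 160 → 7694
→ [2319, 1009, 8406, 16199, 7288, 7694]
After projecting period 3:
Births: 8406 * 0.126 = 1059
Band 2: 2319 * 0.969 = 2247
Band 3: 1009 * 0.98 = 989
Band 4: 8406 * 0.966 = 8120
Band 5: 16199 * 0.944 = 15292
Band 6: 7288 * 0.948 = 6909
Net migration: Band 1 + 210 → 1269; Band 2 − 220 → 2027; Band 3 − 20 → 969; Band 4 + 30 → 8150; Band 5 − 400 → 14892; Band 6 − 160 → 6749
→ [1269, 2027, 969, 8150, 14892, 6749]
Scenario A total after 3 periods: 34056
Scenario B projection —
After projecting period 1:
Births: 8400 * 0.076 = 638
Band 2: 9100 * 0.969 = 8818
Band 3: 17100 * 0.98 = 16758
Band 4: 8400 * 0.966 = 8114
Band 5: 9200 * 0.944 = 8685
Band 6: 3200 * 0.948 = 3034
Net migration: Band 1 + 210 → 848; Band 2 − 220 → 8598; Band 3 − 20 → 16738; Band 4 + 30 → 8144; Band 5 − 400 → 8285; Band 6 − 160 → 2874
→ [848, 8598, 16738, 8144, 8285, 2874]
After projecting period 2:
Births: 16738 * 0.076 = 1272
Band 2: 848 * 0.969 = 822
Band 3: 8598 * 0.98 = 8426
Band 4: 16738 * 0.966 = 16169
Band 5: 8144 * 0.944 = 7688
Band 6: 8285 * 0.948 = 7854
Net migration: Band 1 + 210 → 1482; Band 2 − 220 → 602; Band 3 − 20 → 8406; Band 4 + 30 → 16199; Band 5 − 400 → 7288; Band 6 − 160 → 7694
→ [1482, 602, 8406, 16199, 7288, 7694]
After projecting period 3:
Births: 8406 * 0.076 = 639
Band 2: 1482 * 0.969 = 1436
Band 3: 602 * 0.98 = 590
Band 4: 8406 * 0.966 = 8120
Band 5: 16199 * 0.944 = 15292
Band 6: 7288 * 0.948 = 6909
Net migration: Band 1 + 210 → 849; Band 2 − 220 → 1216; Band 3 − 20 → 570; Band 4 + 30 → 8150; Band 5 − 400 → 14892; Band 6 − 160 → 6749
→ [849, 1216, 570, 8150, 14892, 6749]
Scenario B total after 3 periods: 32426
Difference B − A = 32426 − 34056 = -1630

-1630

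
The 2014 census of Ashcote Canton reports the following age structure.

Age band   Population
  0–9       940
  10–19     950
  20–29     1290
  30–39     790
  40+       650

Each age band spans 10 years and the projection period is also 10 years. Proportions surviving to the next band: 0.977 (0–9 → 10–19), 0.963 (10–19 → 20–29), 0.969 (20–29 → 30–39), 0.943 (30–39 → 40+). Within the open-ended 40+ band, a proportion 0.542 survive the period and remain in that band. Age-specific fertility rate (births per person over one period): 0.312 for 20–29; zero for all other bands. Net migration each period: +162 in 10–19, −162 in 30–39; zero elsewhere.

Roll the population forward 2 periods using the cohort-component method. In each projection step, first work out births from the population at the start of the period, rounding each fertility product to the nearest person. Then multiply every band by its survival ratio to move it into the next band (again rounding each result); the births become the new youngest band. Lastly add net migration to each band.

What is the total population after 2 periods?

4226

Period 1.
Births: 1290 * 0.312 = 402
10–19: 940 * 0.977 = 918
20–29: 950 * 0.963 = 915
30–39: 1290 * 0.969 = 1250
40+: 790 * 0.943 + 650 * 0.542 = 745 + 352 = 1097
Net migration: 10–19 + 162 → 1080; 30–39 − 162 → 1088
→ [402, 1080, 915, 1088, 1097]
Period 2.
Births: 915 * 0.312 = 285
10–19: 402 * 0.977 = 393
20–29: 1080 * 0.963 = 1040
30–39: 915 * 0.969 = 887
40+: 1088 * 0.943 + 1097 * 0.542 = 1026 + 595 = 1621
Net migration: 10–19 + 162 → 555; 30–39 − 162 → 725
→ [285, 555, 1040, 725, 1621]
Total after period 2: 285 + 555 + 1040 + 725 + 1621 = 4226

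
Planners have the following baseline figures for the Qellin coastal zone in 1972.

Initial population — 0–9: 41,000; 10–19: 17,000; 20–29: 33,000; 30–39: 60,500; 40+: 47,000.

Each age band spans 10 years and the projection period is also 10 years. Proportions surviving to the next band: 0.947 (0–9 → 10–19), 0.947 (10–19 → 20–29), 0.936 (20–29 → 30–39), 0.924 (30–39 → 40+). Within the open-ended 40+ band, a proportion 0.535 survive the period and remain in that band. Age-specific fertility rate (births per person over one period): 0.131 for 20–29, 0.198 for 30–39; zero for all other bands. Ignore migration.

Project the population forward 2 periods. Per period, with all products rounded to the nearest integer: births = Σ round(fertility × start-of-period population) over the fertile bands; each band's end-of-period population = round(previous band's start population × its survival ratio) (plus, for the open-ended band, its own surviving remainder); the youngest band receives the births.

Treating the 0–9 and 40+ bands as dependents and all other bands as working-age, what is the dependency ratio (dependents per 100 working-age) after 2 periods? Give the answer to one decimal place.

119.1

After projecting period 1:
Births: 33000 × 0.131 = 4323, 60500 × 0.198 = 11979 — total 16302
10–19: 41000 × 0.947 = 38827
20–29: 17000 × 0.947 = 16099
30–39: 33000 × 0.936 = 30888
40+: 60500 × 0.924 + 47000 × 0.535 = 55902 + 25145 = 81047
Population now: 0–9=16302, 10–19=38827, 20–29=16099, 30–39=30888, 40+=81047
After projecting period 2:
Births: 16099 × 0.131 = 2109, 30888 × 0.198 = 6116 — total 8225
10–19: 16302 × 0.947 = 15438
20–29: 38827 × 0.947 = 36769
30–39: 16099 × 0.936 = 15069
40+: 30888 × 0.924 + 81047 × 0.535 = 28541 + 43360 = 71901
Population now: 0–9=8225, 10–19=15438, 20–29=36769, 30–39=15069, 40+=71901
Dependents (band 0–9 + band 40+) = 8225 + 71901 = 80126; working-age = 67276; ratio = 80126/67276 × 100 = 119.1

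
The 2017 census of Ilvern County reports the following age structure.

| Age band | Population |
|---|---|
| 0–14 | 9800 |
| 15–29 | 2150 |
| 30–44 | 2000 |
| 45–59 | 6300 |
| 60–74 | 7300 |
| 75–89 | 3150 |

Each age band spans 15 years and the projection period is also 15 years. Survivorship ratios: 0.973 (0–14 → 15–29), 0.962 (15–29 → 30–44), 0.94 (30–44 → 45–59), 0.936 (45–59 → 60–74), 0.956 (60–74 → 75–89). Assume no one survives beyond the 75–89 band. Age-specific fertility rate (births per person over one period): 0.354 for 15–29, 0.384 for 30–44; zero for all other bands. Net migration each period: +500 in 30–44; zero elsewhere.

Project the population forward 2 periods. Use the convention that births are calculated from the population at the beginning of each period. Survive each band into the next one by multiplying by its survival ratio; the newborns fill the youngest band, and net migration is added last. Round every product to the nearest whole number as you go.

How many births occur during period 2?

4361

Call the groups 1 to 6, youngest first.
After projecting period 1:
Births: 2150 * 0.354 = 761, 2000 * 0.384 = 768 → total 1529
Group 2: 9800 * 0.973 = 9535
Group 3: 2150 * 0.962 = 2068
Group 4: 2000 * 0.94 = 1880
Group 5: 6300 * 0.936 = 5897
Group 6: 7300 * 0.956 = 6979
Net migration: Group 3 + 500 → 2568
End of period: [1529, 9535, 2568, 1880, 5897, 6979]
After projecting period 2:
Births: 9535 * 0.354 = 3375, 2568 * 0.384 = 986 → total 4361
Group 2: 1529 * 0.973 = 1488
Group 3: 9535 * 0.962 = 9173
Group 4: 2568 * 0.94 = 2414
Group 5: 1880 * 0.936 = 1760
Group 6: 5897 * 0.956 = 5638
Net migration: Group 3 + 500 → 9673
End of period: [4361, 1488, 9673, 2414, 1760, 5638]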